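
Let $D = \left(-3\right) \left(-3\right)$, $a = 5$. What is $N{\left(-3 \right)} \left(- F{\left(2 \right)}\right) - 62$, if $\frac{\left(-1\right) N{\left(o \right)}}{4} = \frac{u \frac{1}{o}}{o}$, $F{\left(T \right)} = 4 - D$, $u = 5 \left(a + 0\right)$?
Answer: $- \frac{1058}{9} \approx -117.56$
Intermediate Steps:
$u = 25$ ($u = 5 \left(5 + 0\right) = 5 \cdot 5 = 25$)
$D = 9$
$F{\left(T \right)} = -5$ ($F{\left(T \right)} = 4 - 9 = -5$)
$N{\left(o \right)} = - \frac{100}{o^{2}}$ ($N{\left(o \right)} = - 4 \frac{25 \frac{1}{o}}{o} = - 4 \frac{25}{o^{2}} = - \frac{100}{o^{2}}$)
$N{\left(-3 \right)} \left(- F{\left(2 \right)}\right) - 62 = - \frac{100}{9} \left(\left(-1\right) \left(-5\right)\right) - 62 = \left(-100\right) \frac{1}{9} \cdot 5 - 62 = \left(- \frac{100}{9}\right) 5 - 62 = - \frac{500}{9} - 62 = - \frac{1058}{9}$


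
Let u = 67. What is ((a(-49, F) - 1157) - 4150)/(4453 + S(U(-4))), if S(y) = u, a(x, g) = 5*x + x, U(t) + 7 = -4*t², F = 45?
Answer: -5601/4520 ≈ -1.2392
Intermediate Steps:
U(t) = -7 - 4*t²
a(x, g) = 6*x
S(y) = 67
((a(-49, F) - 1157) - 4150)/(4453 + S(U(-4))) = ((6*(-49) - 1157) - 4150)/(4453 + 67) = ((-294 - 1157) - 4150)/4520 = (-1451 - 4150)*(1/4520) = -5601*1/4520 = -5601/4520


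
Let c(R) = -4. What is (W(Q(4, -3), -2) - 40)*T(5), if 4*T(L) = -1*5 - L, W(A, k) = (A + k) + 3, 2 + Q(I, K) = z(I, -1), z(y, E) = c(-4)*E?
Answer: 185/2 ≈ 92.500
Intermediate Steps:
z(y, E) = -4*E
Q(I, K) = 2 (Q(I, K) = -2 - 4*(-1) = -2 + 4 = 2)
W(A, k) = 3 + A + k
T(L) = -5/4 - L/4 (T(L) = (-1*5 - L)/4 = (-5 - L)/4 = -5/4 - L/4)
(W(Q(4, -3), -2) - 40)*T(5) = ((3 + 2 - 2) - 40)*(-5/4 - ¼*5) = (3 - 40)*(-5/4 - 5/4) = -37*(-5/2) = 185/2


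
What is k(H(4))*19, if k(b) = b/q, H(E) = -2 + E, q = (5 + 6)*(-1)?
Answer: -38/11 ≈ -3.4545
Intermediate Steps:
q = -11 (q = 11*(-1) = -11)
k(b) = -b/11 (k(b) = b/(-11) = b*(-1/11) = -b/11)
k(H(4))*19 = -(-2 + 4)/11*19 = -1/11*2*19 = -2/11*19 = -38/11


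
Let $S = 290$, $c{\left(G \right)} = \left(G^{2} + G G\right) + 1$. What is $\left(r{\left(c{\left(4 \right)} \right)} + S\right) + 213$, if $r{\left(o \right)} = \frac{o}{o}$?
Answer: $504$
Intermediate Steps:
$c{\left(G \right)} = 1 + 2 G^{2}$ ($c{\left(G \right)} = \left(G^{2} + G^{2}\right) + 1 = 2 G^{2} + 1 = 1 + 2 G^{2}$)
$r{\left(o \right)} = 1$
$\left(r{\left(c{\left(4 \right)} \right)} + S\right) + 213 = \left(1 + 290\right) + 213 = 291 + 213 = 504$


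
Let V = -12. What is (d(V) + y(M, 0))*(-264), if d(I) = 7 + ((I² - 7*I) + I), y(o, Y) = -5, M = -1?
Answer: -57552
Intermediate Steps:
d(I) = 7 + I² - 6*I (d(I) = 7 + (I² - 6*I) = 7 + I² - 6*I)
(d(V) + y(M, 0))*(-264) = ((7 + (-12)² - 6*(-12)) - 5)*(-264) = ((7 + 144 + 72) - 5)*(-264) = (223 - 5)*(-264) = 218*(-264) = -57552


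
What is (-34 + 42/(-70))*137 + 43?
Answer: -23486/5 ≈ -4697.2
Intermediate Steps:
(-34 + 42/(-70))*137 + 43 = (-34 + 42*(-1/70))*137 + 43 = (-34 - 3/5)*137 + 43 = -173/5*137 + 43 = -23701/5 + 43 = -23486/5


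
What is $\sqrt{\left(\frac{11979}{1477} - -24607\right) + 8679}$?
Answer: $\frac{\sqrt{72632067277}}{1477} \approx 182.47$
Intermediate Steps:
$\sqrt{\left(\frac{11979}{1477} - -24607\right) + 8679} = \sqrt{\left(11979 \cdot \frac{1}{1477} + 24607\right) + 8679} = \sqrt{\left(\frac{11979}{1477} + 24607\right) + 8679} = \sqrt{\frac{36356518}{1477} + 8679} = \sqrt{\frac{49175401}{1477}} = \frac{\sqrt{72632067277}}{1477}$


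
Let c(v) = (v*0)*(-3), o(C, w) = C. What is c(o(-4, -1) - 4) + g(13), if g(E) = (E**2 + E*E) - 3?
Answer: 335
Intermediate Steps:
g(E) = -3 + 2*E**2 (g(E) = (E**2 + E**2) - 3 = 2*E**2 - 3 = -3 + 2*E**2)
c(v) = 0 (c(v) = 0*(-3) = 0)
c(o(-4, -1) - 4) + g(13) = 0 + (-3 + 2*13**2) = 0 + (-3 + 2*169) = 0 + (-3 + 338) = 0 + 335 = 335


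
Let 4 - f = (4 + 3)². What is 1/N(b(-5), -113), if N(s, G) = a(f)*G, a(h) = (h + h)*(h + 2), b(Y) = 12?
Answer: -1/437310 ≈ -2.2867e-6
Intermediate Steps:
f = -45 (f = 4 - (4 + 3)² = 4 - 1*7² = 4 - 1*49 = 4 - 49 = -45)
a(h) = 2*h*(2 + h) (a(h) = (2*h)*(2 + h) = 2*h*(2 + h))
N(s, G) = 3870*G (N(s, G) = (2*(-45)*(2 - 45))*G = (2*(-45)*(-43))*G = 3870*G)
1/N(b(-5), -113) = 1/(3870*(-113)) = 1/(-437310) = -1/437310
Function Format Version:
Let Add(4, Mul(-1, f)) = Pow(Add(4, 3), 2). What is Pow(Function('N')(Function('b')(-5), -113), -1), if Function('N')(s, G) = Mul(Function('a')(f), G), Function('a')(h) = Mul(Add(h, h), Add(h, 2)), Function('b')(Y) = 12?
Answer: Rational(-1, 437310) ≈ -2.2867e-6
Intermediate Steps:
f = -45 (f = Add(4, Mul(-1, Pow(Add(4, 3), 2))) = Add(4, Mul(-1, Pow(7, 2))) = Add(4, Mul(-1, 49)) = Add(4, -49) = -45)
Function('a')(h) = Mul(2, h, Add(2, h)) (Function('a')(h) = Mul(Mul(2, h), Add(2, h)) = Mul(2, h, Add(2, h)))
Function('N')(s, G) = Mul(3870, G) (Function('N')(s, G) = Mul(Mul(2, -45, Add(2, -45)), G) = Mul(Mul(2, -45, -43), G) = Mul(3870, G))
Pow(Function('N')(Function('b')(-5), -113), -1) = Pow(Mul(3870, -113), -1) = Pow(-437310, -1) = Rational(-1, 437310)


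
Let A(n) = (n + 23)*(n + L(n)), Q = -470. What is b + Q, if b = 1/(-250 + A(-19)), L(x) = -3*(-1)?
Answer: -147581/314 ≈ -470.00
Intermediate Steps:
L(x) = 3
A(n) = (3 + n)*(23 + n) (A(n) = (n + 23)*(n + 3) = (23 + n)*(3 + n) = (3 + n)*(23 + n))
b = -1/314 (b = 1/(-250 + (69 + (-19)² + 26*(-19))) = 1/(-250 + (69 + 361 - 494)) = 1/(-250 - 64) = 1/(-314) = -1/314 ≈ -0.0031847)
b + Q = -1/314 - 470 = -147581/314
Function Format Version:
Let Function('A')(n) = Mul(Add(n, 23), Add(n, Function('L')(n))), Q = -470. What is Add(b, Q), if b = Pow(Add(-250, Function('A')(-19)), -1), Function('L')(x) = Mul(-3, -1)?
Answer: Rational(-147581, 314) ≈ -470.00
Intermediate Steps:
Function('L')(x) = 3
Function('A')(n) = Mul(Add(3, n), Add(23, n)) (Function('A')(n) = Mul(Add(n, 23), Add(n, 3)) = Mul(Add(23, n), Add(3, n)) = Mul(Add(3, n), Add(23, n)))
b = Rational(-1, 314) (b = Pow(Add(-250, Add(69, Pow(-19, 2), Mul(26, -19))), -1) = Pow(Add(-250, Add(69, 361, -494)), -1) = Pow(Add(-250, -64), -1) = Pow(-314, -1) = Rational(-1, 314) ≈ -0.0031847)
Add(b, Q) = Add(Rational(-1, 314), -470) = Rational(-147581, 314)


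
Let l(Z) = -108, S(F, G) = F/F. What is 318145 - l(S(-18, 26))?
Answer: 318253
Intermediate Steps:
S(F, G) = 1
318145 - l(S(-18, 26)) = 318145 - 1*(-108) = 318145 + 108 = 318253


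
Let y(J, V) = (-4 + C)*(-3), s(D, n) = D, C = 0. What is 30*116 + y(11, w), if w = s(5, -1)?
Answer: 3492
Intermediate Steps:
w = 5
y(J, V) = 12 (y(J, V) = (-4 + 0)*(-3) = -4*(-3) = 12)
30*116 + y(11, w) = 30*116 + 12 = 3480 + 12 = 3492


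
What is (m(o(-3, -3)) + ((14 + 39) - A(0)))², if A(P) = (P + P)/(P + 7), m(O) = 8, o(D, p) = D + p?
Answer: 3721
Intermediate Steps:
A(P) = 2*P/(7 + P) (A(P) = (2*P)/(7 + P) = 2*P/(7 + P))
(m(o(-3, -3)) + ((14 + 39) - A(0)))² = (8 + ((14 + 39) - 2*0/(7 + 0)))² = (8 + (53 - 2*0/7))² = (8 + (53 - 1*0))² = (8 + (53 + 0))² = (8 + 53)² = 61² = 3721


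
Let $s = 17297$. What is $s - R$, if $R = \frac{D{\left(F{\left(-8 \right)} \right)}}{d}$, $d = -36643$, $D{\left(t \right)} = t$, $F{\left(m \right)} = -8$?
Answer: $\frac{633813963}{36643} \approx 17297.0$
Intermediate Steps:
$R = \frac{8}{36643}$ ($R = - \frac{8}{-36643} = \left(-8\right) \left(- \frac{1}{36643}\right) = \frac{8}{36643} \approx 0.00021832$)
$s - R = 17297 - \frac{8}{36643} = \frac{633813963}{36643}$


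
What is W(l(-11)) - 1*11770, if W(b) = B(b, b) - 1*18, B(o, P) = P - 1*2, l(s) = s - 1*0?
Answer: -11801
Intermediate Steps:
l(s) = s (l(s) = s + 0 = s)
B(o, P) = -2 + P (B(o, P) = P - 2 = -2 + P)
W(b) = -20 + b (W(b) = (-2 + b) - 1*18 = (-2 + b) - 18 = -20 + b)
W(l(-11)) - 1*11770 = (-20 - 11) - 1*11770 = -31 - 11770 = -11801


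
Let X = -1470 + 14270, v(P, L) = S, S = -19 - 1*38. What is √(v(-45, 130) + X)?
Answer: √12743 ≈ 112.88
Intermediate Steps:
S = -57 (S = -19 - 38 = -57)
v(P, L) = -57
X = 12800
√(v(-45, 130) + X) = √(-57 + 12800) = √12743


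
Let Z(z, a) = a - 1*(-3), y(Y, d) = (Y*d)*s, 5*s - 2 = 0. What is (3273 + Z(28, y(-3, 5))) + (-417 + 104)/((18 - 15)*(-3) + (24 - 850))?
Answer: 2730763/835 ≈ 3270.4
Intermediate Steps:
s = 2/5 (s = 2/5 + (1/5)*0 = 2/5 + 0 = 2/5 ≈ 0.40000)
y(Y, d) = 2*Y*d/5 (y(Y, d) = (Y*d)*(2/5) = 2*Y*d/5)
Z(z, a) = 3 + a (Z(z, a) = a + 3 = 3 + a)
(3273 + Z(28, y(-3, 5))) + (-417 + 104)/((18 - 15)*(-3) + (24 - 850)) = (3273 + (3 + (2/5)*(-3)*5)) + (-417 + 104)/((18 - 15)*(-3) + (24 - 850)) = (3273 + (3 - 6)) - 313/(3*(-3) - 826) = (3273 - 3) - 313/(-9 - 826) = 3270 - 313/(-835) = 3270 - 313*(-1/835) = 3270 + 313/835 = 2730763/835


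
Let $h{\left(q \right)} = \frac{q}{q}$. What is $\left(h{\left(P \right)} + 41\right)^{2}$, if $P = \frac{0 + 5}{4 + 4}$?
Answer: $1764$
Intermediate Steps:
$P = \frac{5}{8} \approx 0.625$
$h{\left(q \right)} = 1$
$\left(h{\left(P \right)} + 41\right)^{2} = \left(1 + 41\right)^{2} = 42^{2} = 1764$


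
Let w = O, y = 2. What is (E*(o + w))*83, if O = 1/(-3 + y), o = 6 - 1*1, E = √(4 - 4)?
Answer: 0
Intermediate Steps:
E = 0 (E = √0 = 0)
o = 5 (o = 6 - 1 = 5)
O = -1 (O = 1/(-3 + 2) = 1/(-1) = -1)
w = -1
(E*(o + w))*83 = (0*(5 - 1))*83 = (0*4)*83 = 0*83 = 0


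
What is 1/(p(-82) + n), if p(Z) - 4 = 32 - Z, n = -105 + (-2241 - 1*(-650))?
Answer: -1/1578 ≈ -0.00063371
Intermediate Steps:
n = -1696 (n = -105 + (-2241 + 650) = -105 - 1591 = -1696)
p(Z) = 36 - Z (p(Z) = 4 + (32 - Z) = 36 - Z)
1/(p(-82) + n) = 1/((36 - 1*(-82)) - 1696) = 1/((36 + 82) - 1696) = 1/(118 - 1696) = 1/(-1578) = -1/1578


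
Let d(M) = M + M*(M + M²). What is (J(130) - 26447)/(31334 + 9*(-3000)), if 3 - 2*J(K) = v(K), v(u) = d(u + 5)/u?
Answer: -170083/20488 ≈ -8.3016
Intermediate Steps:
v(u) = (5 + u)*(6 + u + (5 + u)²)/u (v(u) = ((u + 5)*(1 + (u + 5) + (u + 5)²))/u = ((5 + u)*(1 + (5 + u) + (5 + u)²))/u = ((5 + u)*(6 + u + (5 + u)²))/u = (5 + u)*(6 + u + (5 + u)²)/u)
J(K) = 3/2 - (5 + K)*(6 + K + (5 + K)²)/(2*K)
(J(130) - 26447)/(31334 + 9*(-3000)) = ((½)*(3*130 - (5 + 130)*(6 + 130 + (5 + 130)²))/130 - 26447)/(31334 + 9*(-3000)) = ((½)*(1/130)*(390 - 1*135*(6 + 130 + 135²)) - 26447)/(31334 - 27000) = ((½)*(1/130)*(390 - 1*135*(6 + 130 + 18225)) - 26447)/4334 = ((½)*(1/130)*(390 - 1*135*18361) - 26447)*(1/4334) = ((½)*(1/130)*(390 - 2478735) - 26447)*(1/4334) = ((½)*(1/130)*(-2478345) - 26447)*(1/4334) = (-495669/52 - 26447)*(1/4334) = -1870913/52*1/4334 = -170083/20488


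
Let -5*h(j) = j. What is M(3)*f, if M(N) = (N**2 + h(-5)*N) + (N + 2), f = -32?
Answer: -544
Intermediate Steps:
h(j) = -j/5
M(N) = 2 + N**2 + 2*N (M(N) = (N**2 + (-1/5*(-5))*N) + (N + 2) = (N**2 + 1*N) + (2 + N) = (N**2 + N) + (2 + N) = (N + N**2) + (2 + N) = 2 + N**2 + 2*N)
M(3)*f = (2 + 3**2 + 2*3)*(-32) = (2 + 9 + 6)*(-32) = 17*(-32) = -544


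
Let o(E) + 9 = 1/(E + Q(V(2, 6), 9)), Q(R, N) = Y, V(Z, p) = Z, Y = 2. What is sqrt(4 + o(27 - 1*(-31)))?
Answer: I*sqrt(4485)/30 ≈ 2.2323*I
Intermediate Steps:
Q(R, N) = 2
o(E) = -9 + 1/(2 + E) (o(E) = -9 + 1/(E + 2) = -9 + 1/(2 + E))
sqrt(4 + o(27 - 1*(-31))) = sqrt(4 + (-17 - 9*(27 - 1*(-31)))/(2 + (27 - 1*(-31)))) = sqrt(4 + (-17 - 9*(27 + 31))/(2 + (27 + 31))) = sqrt(4 + (-17 - 9*58)/(2 + 58)) = sqrt(4 + (-17 - 522)/60) = sqrt(4 + (1/60)*(-539)) = sqrt(4 - 539/60) = sqrt(-299/60) = I*sqrt(4485)/30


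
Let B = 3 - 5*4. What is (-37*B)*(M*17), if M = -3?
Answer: -32079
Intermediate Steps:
B = -17 (B = 3 - 20 = -17)
(-37*B)*(M*17) = (-37*(-17))*(-3*17) = 629*(-51) = -32079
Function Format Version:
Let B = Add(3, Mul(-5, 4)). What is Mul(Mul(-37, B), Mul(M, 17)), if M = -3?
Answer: -32079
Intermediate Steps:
B = -17 (B = Add(3, -20) = -17)
Mul(Mul(-37, B), Mul(M, 17)) = Mul(Mul(-37, -17), Mul(-3, 17)) = Mul(629, -51) = -32079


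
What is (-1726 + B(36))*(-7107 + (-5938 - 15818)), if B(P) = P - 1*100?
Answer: 51664770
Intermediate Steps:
B(P) = -100 + P (B(P) = P - 100 = -100 + P)
(-1726 + B(36))*(-7107 + (-5938 - 15818)) = (-1726 + (-100 + 36))*(-7107 + (-5938 - 15818)) = (-1726 - 64)*(-7107 - 21756) = -1790*(-28863) = 51664770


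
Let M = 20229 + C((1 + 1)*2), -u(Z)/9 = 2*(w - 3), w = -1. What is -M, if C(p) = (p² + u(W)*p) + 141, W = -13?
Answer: -20674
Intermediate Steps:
u(Z) = 72 (u(Z) = -18*(-1 - 3) = -18*(-4) = -9*(-8) = 72)
C(p) = 141 + p² + 72*p (C(p) = (p² + 72*p) + 141 = 141 + p² + 72*p)
M = 20674 (M = 20229 + (141 + ((1 + 1)*2)² + 72*((1 + 1)*2)) = 20229 + (141 + (2*2)² + 72*(2*2)) = 20229 + (141 + 4² + 72*4) = 20229 + (141 + 16 + 288) = 20229 + 445 = 20674)
-M = -1*20674 = -20674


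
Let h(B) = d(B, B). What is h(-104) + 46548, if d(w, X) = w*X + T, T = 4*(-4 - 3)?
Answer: 57336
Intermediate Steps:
T = -28 (T = 4*(-7) = -28)
d(w, X) = -28 + X*w (d(w, X) = w*X - 28 = X*w - 28 = -28 + X*w)
h(B) = -28 + B**2 (h(B) = -28 + B*B = -28 + B**2)
h(-104) + 46548 = (-28 + (-104)**2) + 46548 = (-28 + 10816) + 46548 = 10788 + 46548 = 57336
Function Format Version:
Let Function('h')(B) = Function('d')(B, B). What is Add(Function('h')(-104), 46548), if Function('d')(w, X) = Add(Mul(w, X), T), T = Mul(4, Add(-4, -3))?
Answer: 57336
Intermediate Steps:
T = -28 (T = Mul(4, -7) = -28)
Function('d')(w, X) = Add(-28, Mul(X, w)) (Function('d')(w, X) = Add(Mul(w, X), -28) = Add(Mul(X, w), -28) = Add(-28, Mul(X, w)))
Function('h')(B) = Add(-28, Pow(B, 2)) (Function('h')(B) = Add(-28, Mul(B, B)) = Add(-28, Pow(B, 2)))
Add(Function('h')(-104), 46548) = Add(Add(-28, Pow(-104, 2)), 46548) = Add(Add(-28, 10816), 46548) = Add(10788, 46548) = 57336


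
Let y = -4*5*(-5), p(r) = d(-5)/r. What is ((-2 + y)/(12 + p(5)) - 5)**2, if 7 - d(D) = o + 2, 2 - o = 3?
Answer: 6400/1089 ≈ 5.8770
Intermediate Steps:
o = -1 (o = 2 - 1*3 = 2 - 3 = -1)
d(D) = 6 (d(D) = 7 - (-1 + 2) = 7 - 1*1 = 7 - 1 = 6)
p(r) = 6/r
y = 100 (y = -20*(-5) = 100)
((-2 + y)/(12 + p(5)) - 5)**2 = ((-2 + 100)/(12 + 6/5) - 5)**2 = (98/(12 + 6*(1/5)) - 5)**2 = (98/(12 + 6/5) - 5)**2 = (98/(66/5) - 5)**2 = (98*(5/66) - 5)**2 = (245/33 - 5)**2 = (80/33)**2 = 6400/1089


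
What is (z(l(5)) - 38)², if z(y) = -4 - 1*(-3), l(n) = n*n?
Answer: 1521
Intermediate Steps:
l(n) = n²
z(y) = -1 (z(y) = -4 + 3 = -1)
(z(l(5)) - 38)² = (-1 - 38)² = (-39)² = 1521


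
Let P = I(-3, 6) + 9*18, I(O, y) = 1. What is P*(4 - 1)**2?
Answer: 1467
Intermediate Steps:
P = 163 (P = 1 + 9*18 = 1 + 162 = 163)
P*(4 - 1)**2 = 163*(4 - 1)**2 = 163*3**2 = 163*9 = 1467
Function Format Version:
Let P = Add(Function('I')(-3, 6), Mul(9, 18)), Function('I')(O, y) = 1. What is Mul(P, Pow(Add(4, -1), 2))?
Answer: 1467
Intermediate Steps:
P = 163 (P = Add(1, Mul(9, 18)) = Add(1, 162) = 163)
Mul(P, Pow(Add(4, -1), 2)) = Mul(163, Pow(Add(4, -1), 2)) = Mul(163, Pow(3, 2)) = Mul(163, 9) = 1467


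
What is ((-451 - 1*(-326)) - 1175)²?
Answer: 1690000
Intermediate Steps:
((-451 - 1*(-326)) - 1175)² = ((-451 + 326) - 1175)² = (-125 - 1175)² = (-1300)² = 1690000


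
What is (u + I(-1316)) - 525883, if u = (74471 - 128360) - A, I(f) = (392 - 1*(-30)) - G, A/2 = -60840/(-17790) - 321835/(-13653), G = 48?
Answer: -4691375963020/8096229 ≈ -5.7945e+5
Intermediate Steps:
A = 437072878/8096229 (A = 2*(-60840/(-17790) - 321835/(-13653)) = 2*(-60840*(-1/17790) - 321835*(-1/13653)) = 2*(2028/593 + 321835/13653) = 2*(218536439/8096229) = 437072878/8096229 ≈ 53.985)
I(f) = 374 (I(f) = (392 - 1*(-30)) - 1*48 = (392 + 30) - 48 = 422 - 48 = 374)
u = -436734757459/8096229 (u = (74471 - 128360) - 1*437072878/8096229 = -53889 - 437072878/8096229 = -436734757459/8096229 ≈ -53943.)
(u + I(-1316)) - 525883 = (-436734757459/8096229 + 374) - 525883 = -433706767813/8096229 - 525883 = -4691375963020/8096229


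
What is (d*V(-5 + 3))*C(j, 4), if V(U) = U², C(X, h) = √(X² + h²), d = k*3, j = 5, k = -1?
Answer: -12*√41 ≈ -76.838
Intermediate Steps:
d = -3 (d = -1*3 = -3)
(d*V(-5 + 3))*C(j, 4) = (-3*(-5 + 3)²)*√(5² + 4²) = (-3*(-2)²)*√(25 + 16) = (-3*4)*√41 = -12*√41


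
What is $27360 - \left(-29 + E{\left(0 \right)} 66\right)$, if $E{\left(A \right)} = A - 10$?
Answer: $28049$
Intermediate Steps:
$E{\left(A \right)} = -10 + A$
$27360 - \left(-29 + E{\left(0 \right)} 66\right) = 27360 - \left(-29 + \left(-10 + 0\right) 66\right) = 27360 - \left(-29 - 660\right) = 27360 - -689 = 27360 + 689 = 28049$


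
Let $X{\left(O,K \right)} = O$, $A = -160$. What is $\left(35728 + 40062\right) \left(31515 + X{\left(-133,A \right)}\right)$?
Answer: $2378441780$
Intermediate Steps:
$\left(35728 + 40062\right) \left(31515 + X{\left(-133,A \right)}\right) = \left(35728 + 40062\right) \left(31515 - 133\right) = 75790 \cdot 31382 = 2378441780$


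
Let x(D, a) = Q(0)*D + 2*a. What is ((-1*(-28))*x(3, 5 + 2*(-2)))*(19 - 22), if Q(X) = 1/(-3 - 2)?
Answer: -588/5 ≈ -117.60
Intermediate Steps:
Q(X) = -1/5 (Q(X) = 1/(-5) = -1/5)
x(D, a) = 2*a - D/5 (x(D, a) = -D/5 + 2*a = 2*a - D/5)
((-1*(-28))*x(3, 5 + 2*(-2)))*(19 - 22) = ((-1*(-28))*(2*(5 + 2*(-2)) - 1/5*3))*(19 - 22) = (28*(2*(5 - 4) - 3/5))*(-3) = (28*(2*1 - 3/5))*(-3) = (28*(2 - 3/5))*(-3) = (28*(7/5))*(-3) = (196/5)*(-3) = -588/5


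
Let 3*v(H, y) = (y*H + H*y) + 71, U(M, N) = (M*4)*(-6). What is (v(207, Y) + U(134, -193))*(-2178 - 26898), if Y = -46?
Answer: 277394732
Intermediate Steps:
U(M, N) = -24*M (U(M, N) = (4*M)*(-6) = -24*M)
v(H, y) = 71/3 + 2*H*y/3 (v(H, y) = ((y*H + H*y) + 71)/3 = ((H*y + H*y) + 71)/3 = (2*H*y + 71)/3 = (71 + 2*H*y)/3 = 71/3 + 2*H*y/3)
(v(207, Y) + U(134, -193))*(-2178 - 26898) = ((71/3 + (⅔)*207*(-46)) - 24*134)*(-2178 - 26898) = ((71/3 - 6348) - 3216)*(-29076) = (-18973/3 - 3216)*(-29076) = -28621/3*(-29076) = 277394732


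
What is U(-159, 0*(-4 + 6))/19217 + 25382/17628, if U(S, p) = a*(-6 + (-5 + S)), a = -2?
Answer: 246879707/169378638 ≈ 1.4576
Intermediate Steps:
U(S, p) = 22 - 2*S (U(S, p) = -2*(-6 + (-5 + S)) = -2*(-11 + S) = 22 - 2*S)
U(-159, 0*(-4 + 6))/19217 + 25382/17628 = (22 - 2*(-159))/19217 + 25382/17628 = (22 + 318)*(1/19217) + 25382*(1/17628) = 340*(1/19217) + 12691/8814 = 340/19217 + 12691/8814 = 246879707/169378638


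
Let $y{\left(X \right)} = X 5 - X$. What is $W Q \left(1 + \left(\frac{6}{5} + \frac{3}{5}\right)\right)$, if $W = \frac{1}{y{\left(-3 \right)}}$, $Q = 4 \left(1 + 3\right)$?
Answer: $- \frac{56}{15} \approx -3.7333$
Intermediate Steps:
$y{\left(X \right)} = 4 X$ ($y{\left(X \right)} = 5 X - X = 4 X$)
$Q = 16$ ($Q = 4 \cdot 4 = 16$)
$W = - \frac{1}{12}$ ($W = \frac{1}{4 \left(-3\right)} = \frac{1}{-12} = - \frac{1}{12} \approx -0.083333$)
$W Q \left(1 + \left(\frac{6}{5} + \frac{3}{5}\right)\right) = - \frac{16 \left(1 + \left(\frac{6}{5} + \frac{3}{5}\right)\right)}{12} = - \frac{16 \left(1 + \frac{9}{5}\right)}{12} = - \frac{16 \cdot \frac{14}{5}}{12} = \left(- \frac{1}{12}\right) \frac{224}{5} = - \frac{56}{15}$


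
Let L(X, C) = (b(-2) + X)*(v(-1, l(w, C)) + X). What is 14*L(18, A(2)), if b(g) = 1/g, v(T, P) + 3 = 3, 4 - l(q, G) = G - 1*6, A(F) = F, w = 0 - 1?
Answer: 4410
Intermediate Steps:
w = -1
l(q, G) = 10 - G (l(q, G) = 4 - (G - 1*6) = 4 - (G - 6) = 4 - (-6 + G) = 4 + (6 - G) = 10 - G)
v(T, P) = 0 (v(T, P) = -3 + 3 = 0)
L(X, C) = X*(-½ + X) (L(X, C) = (1/(-2) + X)*(0 + X) = (-½ + X)*X = X*(-½ + X))
14*L(18, A(2)) = 14*(18*(-½ + 18)) = 14*(18*(35/2)) = 14*315 = 4410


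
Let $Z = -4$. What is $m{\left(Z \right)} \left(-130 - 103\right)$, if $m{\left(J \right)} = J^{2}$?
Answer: $-3728$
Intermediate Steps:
$m{\left(Z \right)} \left(-130 - 103\right) = \left(-4\right)^{2} \left(-130 - 103\right) = 16 \left(-233\right) = -3728$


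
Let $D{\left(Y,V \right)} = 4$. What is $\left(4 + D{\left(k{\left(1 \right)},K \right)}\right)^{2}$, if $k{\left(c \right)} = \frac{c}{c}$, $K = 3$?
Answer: $64$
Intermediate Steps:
$k{\left(c \right)} = 1$
$\left(4 + D{\left(k{\left(1 \right)},K \right)}\right)^{2} = \left(4 + 4\right)^{2} = 8^{2} = 64$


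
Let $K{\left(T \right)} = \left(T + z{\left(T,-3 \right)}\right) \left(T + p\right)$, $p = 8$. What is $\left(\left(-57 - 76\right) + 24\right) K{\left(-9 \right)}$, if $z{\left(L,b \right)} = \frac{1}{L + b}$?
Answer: $- \frac{11881}{12} \approx -990.08$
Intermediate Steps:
$K{\left(T \right)} = \left(8 + T\right) \left(T + \frac{1}{-3 + T}\right)$ ($K{\left(T \right)} = \left(T + \frac{1}{T - 3}\right) \left(T + 8\right) = \left(T + \frac{1}{-3 + T}\right) \left(8 + T\right) = \left(8 + T\right) \left(T + \frac{1}{-3 + T}\right)$)
$\left(\left(-57 - 76\right) + 24\right) K{\left(-9 \right)} = \left(\left(-57 - 76\right) + 24\right) \frac{8 - 9 - 9 \left(-3 - 9\right) \left(8 - 9\right)}{-3 - 9} = \left(\left(-57 - 76\right) + 24\right) \frac{8 - 9 - \left(-108\right) \left(-1\right)}{-12} = \left(-133 + 24\right) \left(- \frac{8 - 9 - 108}{12}\right) = - 109 \left(\left(- \frac{1}{12}\right) \left(-109\right)\right) = \left(-109\right) \frac{109}{12} = - \frac{11881}{12}$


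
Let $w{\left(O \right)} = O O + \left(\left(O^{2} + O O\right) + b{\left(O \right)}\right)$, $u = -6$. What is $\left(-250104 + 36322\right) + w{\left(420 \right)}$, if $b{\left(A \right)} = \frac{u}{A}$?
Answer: $\frac{22079259}{70} \approx 3.1542 \cdot 10^{5}$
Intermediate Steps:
$b{\left(A \right)} = - \frac{6}{A}$
$w{\left(O \right)} = - \frac{6}{O} + 3 O^{2}$ ($w{\left(O \right)} = O O - \left(- O^{2} + \frac{6}{O} - O O\right) = O^{2} + \left(\left(O^{2} + O^{2}\right) - \frac{6}{O}\right) = O^{2} + \left(2 O^{2} - \frac{6}{O}\right) = O^{2} + \left(- \frac{6}{O} + 2 O^{2}\right) = - \frac{6}{O} + 3 O^{2}$)
$\left(-250104 + 36322\right) + w{\left(420 \right)} = \left(-250104 + 36322\right) + \frac{3 \left(-2 + 420^{3}\right)}{420} = -213782 + 3 \cdot \frac{1}{420} \left(-2 + 74088000\right) = -213782 + 3 \cdot \frac{1}{420} \cdot 74087998 = -213782 + \frac{37043999}{70} = \frac{22079259}{70}$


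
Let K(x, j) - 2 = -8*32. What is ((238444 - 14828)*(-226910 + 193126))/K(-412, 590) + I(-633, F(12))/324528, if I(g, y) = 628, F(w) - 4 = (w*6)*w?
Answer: 306461645686243/10303764 ≈ 2.9743e+7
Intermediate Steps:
K(x, j) = -254 (K(x, j) = 2 - 8*32 = 2 - 256 = -254)
F(w) = 4 + 6*w**2 (F(w) = 4 + (w*6)*w = 4 + (6*w)*w = 4 + 6*w**2)
((238444 - 14828)*(-226910 + 193126))/K(-412, 590) + I(-633, F(12))/324528 = ((238444 - 14828)*(-226910 + 193126))/(-254) + 628/324528 = (223616*(-33784))*(-1/254) + 628*(1/324528) = -7554642944*(-1/254) + 157/81132 = 3777321472/127 + 157/81132 = 306461645686243/10303764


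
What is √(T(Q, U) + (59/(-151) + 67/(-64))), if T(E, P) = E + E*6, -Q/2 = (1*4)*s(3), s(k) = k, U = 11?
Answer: I*√247254195/1208 ≈ 13.017*I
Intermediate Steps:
Q = -24 (Q = -2*1*4*3 = -8*3 = -2*12 = -24)
T(E, P) = 7*E (T(E, P) = E + 6*E = 7*E)
√(T(Q, U) + (59/(-151) + 67/(-64))) = √(7*(-24) + (59/(-151) + 67/(-64))) = √(-168 + (59*(-1/151) + 67*(-1/64))) = √(-168 + (-59/151 - 67/64)) = √(-168 - 13893/9664) = √(-1637445/9664) = I*√247254195/1208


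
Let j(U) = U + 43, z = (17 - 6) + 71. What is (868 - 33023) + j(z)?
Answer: -32030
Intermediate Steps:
z = 82 (z = 11 + 71 = 82)
j(U) = 43 + U
(868 - 33023) + j(z) = (868 - 33023) + (43 + 82) = -32155 + 125 = -32030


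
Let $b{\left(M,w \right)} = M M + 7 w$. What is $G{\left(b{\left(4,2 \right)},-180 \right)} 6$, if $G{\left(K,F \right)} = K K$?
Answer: $5400$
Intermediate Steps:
$b{\left(M,w \right)} = M^{2} + 7 w$
$G{\left(K,F \right)} = K^{2}$
$G{\left(b{\left(4,2 \right)},-180 \right)} 6 = \left(4^{2} + 7 \cdot 2\right)^{2} \cdot 6 = \left(16 + 14\right)^{2} \cdot 6 = 30^{2} \cdot 6 = 900 \cdot 6 = 5400$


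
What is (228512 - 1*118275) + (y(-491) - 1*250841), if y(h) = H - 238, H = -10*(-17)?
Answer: -140672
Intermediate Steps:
H = 170
y(h) = -68 (y(h) = 170 - 238 = -68)
(228512 - 1*118275) + (y(-491) - 1*250841) = (228512 - 1*118275) + (-68 - 1*250841) = (228512 - 118275) + (-68 - 250841) = 110237 - 250909 = -140672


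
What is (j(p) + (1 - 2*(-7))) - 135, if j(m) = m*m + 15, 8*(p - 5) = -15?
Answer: -6095/64 ≈ -95.234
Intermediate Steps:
p = 25/8 (p = 5 + (⅛)*(-15) = 5 - 15/8 = 25/8 ≈ 3.1250)
j(m) = 15 + m² (j(m) = m² + 15 = 15 + m²)
(j(p) + (1 - 2*(-7))) - 135 = ((15 + (25/8)²) + (1 - 2*(-7))) - 135 = ((15 + 625/64) + (1 + 14)) - 135 = (1585/64 + 15) - 135 = 2545/64 - 135 = -6095/64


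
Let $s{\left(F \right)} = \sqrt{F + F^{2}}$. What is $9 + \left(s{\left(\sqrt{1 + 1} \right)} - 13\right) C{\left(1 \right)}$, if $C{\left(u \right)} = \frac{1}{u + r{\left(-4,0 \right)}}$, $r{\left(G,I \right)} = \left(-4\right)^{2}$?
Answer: $\frac{140}{17} + \frac{\sqrt[4]{2} \sqrt{1 + \sqrt{2}}}{17} \approx 8.344$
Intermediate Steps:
$r{\left(G,I \right)} = 16$
$C{\left(u \right)} = \frac{1}{16 + u}$ ($C{\left(u \right)} = \frac{1}{u + 16} = \frac{1}{16 + u}$)
$9 + \left(s{\left(\sqrt{1 + 1} \right)} - 13\right) C{\left(1 \right)} = 9 + \frac{\sqrt{\sqrt{1 + 1} \left(1 + \sqrt{1 + 1}\right)} - 13}{16 + 1} = 9 + \frac{\sqrt{\sqrt{2} \left(1 + \sqrt{2}\right)} - 13}{17} = 9 + \left(\sqrt[4]{2} \sqrt{1 + \sqrt{2}} - 13\right) \frac{1}{17} = 9 + \left(-13 + \sqrt[4]{2} \sqrt{1 + \sqrt{2}}\right) \frac{1}{17} = 9 - \left(\frac{13}{17} - \frac{\sqrt[4]{2} \sqrt{1 + \sqrt{2}}}{17}\right) = \frac{140}{17} + \frac{\sqrt[4]{2} \sqrt{1 + \sqrt{2}}}{17}$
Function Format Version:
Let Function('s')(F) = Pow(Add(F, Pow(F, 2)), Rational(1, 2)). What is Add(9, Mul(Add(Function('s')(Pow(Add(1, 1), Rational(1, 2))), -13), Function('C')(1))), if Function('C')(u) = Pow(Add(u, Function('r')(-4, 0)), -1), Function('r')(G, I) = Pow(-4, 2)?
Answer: Add(Rational(140, 17), Mul(Rational(1, 17), Pow(2, Rational(1, 4)), Pow(Add(1, Pow(2, Rational(1, 2))), Rational(1, 2)))) ≈ 8.3440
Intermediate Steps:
Function('r')(G, I) = 16
Function('C')(u) = Pow(Add(16, u), -1) (Function('C')(u) = Pow(Add(u, 16), -1) = Pow(Add(16, u), -1))
Add(9, Mul(Add(Function('s')(Pow(Add(1, 1), Rational(1, 2))), -13), Function('C')(1))) = Add(9, Mul(Add(Pow(Mul(Pow(Add(1, 1), Rational(1, 2)), Add(1, Pow(Add(1, 1), Rational(1, 2)))), Rational(1, 2)), -13), Pow(Add(16, 1), -1))) = Add(9, Mul(Add(Pow(Mul(Pow(2, Rational(1, 2)), Add(1, Pow(2, Rational(1, 2)))), Rational(1, 2)), -13), Pow(17, -1))) = Add(9, Mul(Add(Mul(Pow(2, Rational(1, 4)), Pow(Add(1, Pow(2, Rational(1, 2))), Rational(1, 2))), -13), Rational(1, 17))) = Add(9, Mul(Add(-13, Mul(Pow(2, Rational(1, 4)), Pow(Add(1, Pow(2, Rational(1, 2))), Rational(1, 2)))), Rational(1, 17))) = Add(9, Add(Rational(-13, 17), Mul(Rational(1, 17), Pow(2, Rational(1, 4)), Pow(Add(1, Pow(2, Rational(1, 2))), Rational(1, 2))))) = Add(Rational(140, 17), Mul(Rational(1, 17), Pow(2, Rational(1, 4)), Pow(Add(1, Pow(2, Rational(1, 2))), Rational(1, 2))))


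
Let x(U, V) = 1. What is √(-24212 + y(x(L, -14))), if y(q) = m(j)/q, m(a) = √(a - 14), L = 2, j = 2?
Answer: √(-24212 + 2*I*√3) ≈ 0.011 + 155.6*I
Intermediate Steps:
m(a) = √(-14 + a)
y(q) = 2*I*√3/q (y(q) = √(-14 + 2)/q = √(-12)/q = (2*I*√3)/q = 2*I*√3/q)
√(-24212 + y(x(L, -14))) = √(-24212 + 2*I*√3/1) = √(-24212 + 2*I*√3*1) = √(-24212 + 2*I*√3)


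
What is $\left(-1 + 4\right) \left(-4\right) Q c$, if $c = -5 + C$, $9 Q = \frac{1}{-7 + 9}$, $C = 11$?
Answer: $-4$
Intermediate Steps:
$Q = \frac{1}{18}$ ($Q = \frac{1}{9 \left(-7 + 9\right)} = \frac{1}{9 \cdot 2} = \frac{1}{9} \cdot \frac{1}{2} = \frac{1}{18} \approx 0.055556$)
$c = 6$ ($c = -5 + 11 = 6$)
$\left(-1 + 4\right) \left(-4\right) Q c = \left(-1 + 4\right) \left(-4\right) \frac{1}{18} \cdot 6 = 3 \left(-4\right) \frac{1}{18} \cdot 6 = \left(-12\right) \frac{1}{18} \cdot 6 = \left(- \frac{2}{3}\right) 6 = -4$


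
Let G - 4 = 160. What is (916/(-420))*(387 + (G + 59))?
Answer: -27938/21 ≈ -1330.4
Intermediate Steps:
G = 164 (G = 4 + 160 = 164)
(916/(-420))*(387 + (G + 59)) = (916/(-420))*(387 + (164 + 59)) = (916*(-1/420))*(387 + 223) = -229/105*610 = -27938/21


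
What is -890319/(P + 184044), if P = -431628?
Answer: 296773/82528 ≈ 3.5960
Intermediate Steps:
-890319/(P + 184044) = -890319/(-431628 + 184044) = -890319/(-247584) = -890319*(-1/247584) = 296773/82528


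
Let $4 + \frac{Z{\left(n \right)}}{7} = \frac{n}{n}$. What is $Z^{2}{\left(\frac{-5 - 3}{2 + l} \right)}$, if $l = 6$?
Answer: $441$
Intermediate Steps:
$Z{\left(n \right)} = -21$ ($Z{\left(n \right)} = -28 + 7 \frac{n}{n} = -28 + 7 \cdot 1 = -28 + 7 = -21$)
$Z^{2}{\left(\frac{-5 - 3}{2 + l} \right)} = \left(-21\right)^{2} = 441$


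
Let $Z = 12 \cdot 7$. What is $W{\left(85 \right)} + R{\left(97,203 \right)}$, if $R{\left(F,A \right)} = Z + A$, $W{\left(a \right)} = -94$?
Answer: $193$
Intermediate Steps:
$Z = 84$
$R{\left(F,A \right)} = 84 + A$
$W{\left(85 \right)} + R{\left(97,203 \right)} = -94 + \left(84 + 203\right) = -94 + 287 = 193$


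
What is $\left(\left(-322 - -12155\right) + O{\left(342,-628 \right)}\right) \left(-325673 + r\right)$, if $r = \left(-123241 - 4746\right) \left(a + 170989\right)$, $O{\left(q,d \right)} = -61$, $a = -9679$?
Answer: $-243043636545396$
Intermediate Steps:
$r = -20645582970$ ($r = \left(-123241 - 4746\right) \left(-9679 + 170989\right) = \left(-127987\right) 161310 = -20645582970$)
$\left(\left(-322 - -12155\right) + O{\left(342,-628 \right)}\right) \left(-325673 + r\right) = \left(\left(-322 - -12155\right) - 61\right) \left(-325673 - 20645582970\right) = \left(\left(-322 + 12155\right) - 61\right) \left(-20645908643\right) = \left(11833 - 61\right) \left(-20645908643\right) = 11772 \left(-20645908643\right) = -243043636545396$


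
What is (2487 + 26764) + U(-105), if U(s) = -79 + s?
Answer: 29067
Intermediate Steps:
(2487 + 26764) + U(-105) = (2487 + 26764) + (-79 - 105) = 29251 - 184 = 29067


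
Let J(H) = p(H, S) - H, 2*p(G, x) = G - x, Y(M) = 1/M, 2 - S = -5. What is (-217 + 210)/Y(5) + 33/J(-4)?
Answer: -57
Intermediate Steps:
S = 7 (S = 2 - 1*(-5) = 2 + 5 = 7)
p(G, x) = G/2 - x/2 (p(G, x) = (G - x)/2 = G/2 - x/2)
J(H) = -7/2 - H/2 (J(H) = (H/2 - ½*7) - H = (H/2 - 7/2) - H = (-7/2 + H/2) - H = -7/2 - H/2)
(-217 + 210)/Y(5) + 33/J(-4) = (-217 + 210)/(1/5) + 33/(-7/2 - ½*(-4)) = -7/⅕ + 33/(-7/2 + 2) = -7*5 + 33/(-3/2) = -35 + 33*(-⅔) = -35 - 22 = -57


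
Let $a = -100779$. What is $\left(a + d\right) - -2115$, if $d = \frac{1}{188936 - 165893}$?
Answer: $- \frac{2273514551}{23043} \approx -98664.0$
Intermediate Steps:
$d = \frac{1}{23043} \approx 4.3397 \cdot 10^{-5}$
$\left(a + d\right) - -2115 = \left(-100779 + \frac{1}{23043}\right) - -2115 = - \frac{2322250496}{23043} + 2115 = - \frac{2273514551}{23043}$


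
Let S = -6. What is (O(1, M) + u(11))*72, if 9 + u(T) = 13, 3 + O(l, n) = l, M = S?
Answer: 144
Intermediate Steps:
M = -6
O(l, n) = -3 + l
u(T) = 4 (u(T) = -9 + 13 = 4)
(O(1, M) + u(11))*72 = ((-3 + 1) + 4)*72 = (-2 + 4)*72 = 2*72 = 144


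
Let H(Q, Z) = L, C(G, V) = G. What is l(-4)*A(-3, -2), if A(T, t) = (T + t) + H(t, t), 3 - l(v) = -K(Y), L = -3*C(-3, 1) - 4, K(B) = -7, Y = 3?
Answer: 0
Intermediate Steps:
L = 5 (L = -3*(-3) - 4 = 9 - 4 = 5)
H(Q, Z) = 5
l(v) = -4 (l(v) = 3 - (-1)*(-7) = 3 - 1*7 = 3 - 7 = -4)
A(T, t) = 5 + T + t (A(T, t) = (T + t) + 5 = 5 + T + t)
l(-4)*A(-3, -2) = -4*(5 - 3 - 2) = -4*0 = 0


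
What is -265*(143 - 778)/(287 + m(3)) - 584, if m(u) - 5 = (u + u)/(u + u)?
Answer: -2837/293 ≈ -9.6826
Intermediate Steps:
m(u) = 6 (m(u) = 5 + (u + u)/(u + u) = 5 + (2*u)/((2*u)) = 5 + (2*u)*(1/(2*u)) = 5 + 1 = 6)
-265*(143 - 778)/(287 + m(3)) - 584 = -265*(143 - 778)/(287 + 6) - 584 = -(-168275)/293 - 584 = -265*(-635/293) - 584 = 168275/293 - 584 = -2837/293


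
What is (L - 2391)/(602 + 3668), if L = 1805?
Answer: -293/2135 ≈ -0.13724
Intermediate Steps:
(L - 2391)/(602 + 3668) = (1805 - 2391)/(602 + 3668) = -586/4270 = -586*1/4270 = -293/2135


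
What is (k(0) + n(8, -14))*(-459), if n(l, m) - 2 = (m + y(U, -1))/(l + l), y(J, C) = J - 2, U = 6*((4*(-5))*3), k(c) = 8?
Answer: 12393/2 ≈ 6196.5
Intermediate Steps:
U = -360 (U = 6*(-20*3) = 6*(-60) = -360)
y(J, C) = -2 + J
n(l, m) = 2 + (-362 + m)/(2*l) (n(l, m) = 2 + (m + (-2 - 360))/(l + l) = 2 + (m - 362)/((2*l)) = 2 + (-362 + m)*(1/(2*l)) = 2 + (-362 + m)/(2*l))
(k(0) + n(8, -14))*(-459) = (8 + (½)*(-362 - 14 + 4*8)/8)*(-459) = (8 + (½)*(⅛)*(-362 - 14 + 32))*(-459) = (8 + (½)*(⅛)*(-344))*(-459) = (8 - 43/2)*(-459) = -27/2*(-459) = 12393/2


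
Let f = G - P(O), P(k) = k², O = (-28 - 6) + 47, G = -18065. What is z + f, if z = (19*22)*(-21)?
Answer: -27012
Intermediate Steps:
O = 13 (O = -34 + 47 = 13)
z = -8778 (z = 418*(-21) = -8778)
f = -18234 (f = -18065 - 1*13² = -18065 - 1*169 = -18065 - 169 = -18234)
z + f = -8778 - 18234 = -27012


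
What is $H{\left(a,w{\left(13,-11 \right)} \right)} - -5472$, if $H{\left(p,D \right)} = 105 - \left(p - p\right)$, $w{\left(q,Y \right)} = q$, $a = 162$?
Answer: $5577$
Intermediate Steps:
$H{\left(p,D \right)} = 105$ ($H{\left(p,D \right)} = 105 - 0 = 105 + 0 = 105$)
$H{\left(a,w{\left(13,-11 \right)} \right)} - -5472 = 105 - -5472 = 105 + 5472 = 5577$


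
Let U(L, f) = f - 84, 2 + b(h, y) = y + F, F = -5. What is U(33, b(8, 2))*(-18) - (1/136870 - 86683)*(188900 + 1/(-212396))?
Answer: 476014886270845930431/29070640520 ≈ 1.6374e+10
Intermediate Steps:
b(h, y) = -7 + y (b(h, y) = -2 + (y - 5) = -2 + (-5 + y) = -7 + y)
U(L, f) = -84 + f
U(33, b(8, 2))*(-18) - (1/136870 - 86683)*(188900 + 1/(-212396)) = (-84 + (-7 + 2))*(-18) - (1/136870 - 86683)*(188900 + 1/(-212396)) = (-84 - 5)*(-18) - (1/136870 - 86683)*(188900 - 1/212396) = -89*(-18) - (-11864302209)*40121604399/(136870*212396) = 1602 - 1*(-476014839699679817391/29070640520) = 1602 + 476014839699679817391/29070640520 = 476014886270845930431/29070640520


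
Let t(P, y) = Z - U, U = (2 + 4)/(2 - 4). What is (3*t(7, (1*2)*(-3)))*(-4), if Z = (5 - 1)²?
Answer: -228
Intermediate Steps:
Z = 16 (Z = 4² = 16)
U = -3 (U = 6/(-2) = 6*(-½) = -3)
t(P, y) = 19 (t(P, y) = 16 - 1*(-3) = 16 + 3 = 19)
(3*t(7, (1*2)*(-3)))*(-4) = (3*19)*(-4) = 57*(-4) = -228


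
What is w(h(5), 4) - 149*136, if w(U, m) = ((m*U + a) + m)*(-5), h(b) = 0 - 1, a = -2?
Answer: -20254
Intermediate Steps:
h(b) = -1
w(U, m) = 10 - 5*m - 5*U*m (w(U, m) = ((m*U - 2) + m)*(-5) = ((U*m - 2) + m)*(-5) = ((-2 + U*m) + m)*(-5) = (-2 + m + U*m)*(-5) = 10 - 5*m - 5*U*m)
w(h(5), 4) - 149*136 = (10 - 5*4 - 5*(-1)*4) - 149*136 = (10 - 20 + 20) - 20264 = 10 - 20264 = -20254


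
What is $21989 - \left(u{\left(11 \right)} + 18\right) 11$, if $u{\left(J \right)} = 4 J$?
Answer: $21307$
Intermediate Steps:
$21989 - \left(u{\left(11 \right)} + 18\right) 11 = 21989 - \left(4 \cdot 11 + 18\right) 11 = 21989 - \left(44 + 18\right) 11 = 21989 - 62 \cdot 11 = 21989 - 682 = 21307$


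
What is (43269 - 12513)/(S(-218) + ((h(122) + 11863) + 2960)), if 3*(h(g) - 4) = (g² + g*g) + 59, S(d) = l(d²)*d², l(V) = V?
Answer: 23067/1693916509 ≈ 1.3618e-5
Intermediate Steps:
S(d) = d⁴ (S(d) = d²*d² = d⁴)
h(g) = 71/3 + 2*g²/3 (h(g) = 4 + ((g² + g*g) + 59)/3 = 4 + ((g² + g²) + 59)/3 = 4 + (2*g² + 59)/3 = 4 + (59 + 2*g²)/3 = 4 + (59/3 + 2*g²/3) = 71/3 + 2*g²/3)
(43269 - 12513)/(S(-218) + ((h(122) + 11863) + 2960)) = (43269 - 12513)/((-218)⁴ + (((71/3 + (⅔)*122²) + 11863) + 2960)) = 30756/(2258530576 + (((71/3 + (⅔)*14884) + 11863) + 2960)) = 30756/(2258530576 + (((71/3 + 29768/3) + 11863) + 2960)) = 30756/(2258530576 + ((29839/3 + 11863) + 2960)) = 30756/(2258530576 + (65428/3 + 2960)) = 30756/(2258530576 + 74308/3) = 30756/(6775666036/3) = 30756*(3/6775666036) = 23067/1693916509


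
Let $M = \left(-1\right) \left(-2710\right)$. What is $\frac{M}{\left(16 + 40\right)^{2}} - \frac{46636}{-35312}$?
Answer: $\frac{7560813}{3460576} \approx 2.1848$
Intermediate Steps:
$M = 2710$
$\frac{M}{\left(16 + 40\right)^{2}} - \frac{46636}{-35312} = \frac{2710}{\left(16 + 40\right)^{2}} - \frac{46636}{-35312} = \frac{2710}{56^{2}} - - \frac{11659}{8828} = \frac{2710}{3136} + \frac{11659}{8828} = 2710 \cdot \frac{1}{3136} + \frac{11659}{8828} = \frac{1355}{1568} + \frac{11659}{8828} = \frac{7560813}{3460576}$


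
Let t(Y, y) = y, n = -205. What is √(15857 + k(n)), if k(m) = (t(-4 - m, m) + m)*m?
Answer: √99907 ≈ 316.08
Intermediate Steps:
k(m) = 2*m² (k(m) = (m + m)*m = (2*m)*m = 2*m²)
√(15857 + k(n)) = √(15857 + 2*(-205)²) = √(15857 + 2*42025) = √(15857 + 84050) = √99907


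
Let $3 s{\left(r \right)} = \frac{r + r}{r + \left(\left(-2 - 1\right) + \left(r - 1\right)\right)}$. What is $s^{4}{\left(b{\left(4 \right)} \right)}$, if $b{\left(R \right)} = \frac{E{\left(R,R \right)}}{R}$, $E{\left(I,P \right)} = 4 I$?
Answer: $\frac{16}{81} \approx 0.19753$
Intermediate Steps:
$b{\left(R \right)} = 4$ ($b{\left(R \right)} = \frac{4 R}{R} = 4$)
$s{\left(r \right)} = \frac{2 r}{3 \left(-4 + 2 r\right)}$ ($s{\left(r \right)} = \frac{\left(r + r\right) \frac{1}{r + \left(\left(-2 - 1\right) + \left(r - 1\right)\right)}}{3} = \frac{2 r \frac{1}{r + \left(-3 + \left(-1 + r\right)\right)}}{3} = \frac{2 r \frac{1}{r + \left(-4 + r\right)}}{3} = \frac{2 r \frac{1}{-4 + 2 r}}{3} = \frac{2 r}{3 \left(-4 + 2 r\right)}$)
$s^{4}{\left(b{\left(4 \right)} \right)} = \left(\frac{1}{3} \cdot 4 \frac{1}{-2 + 4}\right)^{4} = \left(\frac{1}{3} \cdot 4 \cdot \frac{1}{2}\right)^{4} = \left(\frac{2}{3}\right)^{4} = \frac{16}{81}$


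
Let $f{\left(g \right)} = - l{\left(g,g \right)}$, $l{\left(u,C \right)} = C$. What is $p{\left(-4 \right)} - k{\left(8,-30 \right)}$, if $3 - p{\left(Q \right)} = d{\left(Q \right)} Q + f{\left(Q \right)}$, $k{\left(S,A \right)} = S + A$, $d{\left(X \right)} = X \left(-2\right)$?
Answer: $53$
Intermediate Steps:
$d{\left(X \right)} = - 2 X$
$f{\left(g \right)} = - g$
$k{\left(S,A \right)} = A + S$
$p{\left(Q \right)} = 3 + Q + 2 Q^{2}$ ($p{\left(Q \right)} = 3 - \left(- 2 Q Q - Q\right) = 3 - \left(- 2 Q^{2} - Q\right) = 3 - \left(- Q - 2 Q^{2}\right) = 3 + \left(Q + 2 Q^{2}\right) = 3 + Q + 2 Q^{2}$)
$p{\left(-4 \right)} - k{\left(8,-30 \right)} = \left(3 - 4 + 2 \left(-4\right)^{2}\right) - \left(-30 + 8\right) = \left(3 - 4 + 2 \cdot 16\right) - -22 = \left(3 - 4 + 32\right) + 22 = 31 + 22 = 53$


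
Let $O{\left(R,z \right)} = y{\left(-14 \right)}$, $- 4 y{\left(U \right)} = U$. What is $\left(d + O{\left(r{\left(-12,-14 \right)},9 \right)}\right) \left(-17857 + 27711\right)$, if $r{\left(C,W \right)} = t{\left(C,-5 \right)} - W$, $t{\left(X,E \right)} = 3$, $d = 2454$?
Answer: $24216205$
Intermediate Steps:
$y{\left(U \right)} = - \frac{U}{4}$
$r{\left(C,W \right)} = 3 - W$
$O{\left(R,z \right)} = \frac{7}{2}$ ($O{\left(R,z \right)} = \left(- \frac{1}{4}\right) \left(-14\right) = \frac{7}{2}$)
$\left(d + O{\left(r{\left(-12,-14 \right)},9 \right)}\right) \left(-17857 + 27711\right) = \left(2454 + \frac{7}{2}\right) \left(-17857 + 27711\right) = \frac{4915}{2} \cdot 9854 = 24216205$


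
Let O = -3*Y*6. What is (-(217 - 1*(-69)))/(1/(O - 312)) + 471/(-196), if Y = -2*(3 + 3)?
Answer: 5380905/196 ≈ 27454.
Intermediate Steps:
Y = -12 (Y = -2*6 = -12)
O = 216 (O = -3*(-12)*6 = 36*6 = 216)
(-(217 - 1*(-69)))/(1/(O - 312)) + 471/(-196) = (-(217 - 1*(-69)))/(1/(216 - 312)) + 471/(-196) = (-(217 + 69))/(1/(-96)) + 471*(-1/196) = (-1*286)/(-1/96) - 471/196 = -286*(-96) - 471/196 = 27456 - 471/196 = 5380905/196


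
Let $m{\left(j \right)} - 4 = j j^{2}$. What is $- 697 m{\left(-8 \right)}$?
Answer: $354076$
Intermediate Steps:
$m{\left(j \right)} = 4 + j^{3}$ ($m{\left(j \right)} = 4 + j j^{2} = 4 + j^{3}$)
$- 697 m{\left(-8 \right)} = - 697 \left(4 + \left(-8\right)^{3}\right) = - 697 \left(4 - 512\right) = \left(-697\right) \left(-508\right) = 354076$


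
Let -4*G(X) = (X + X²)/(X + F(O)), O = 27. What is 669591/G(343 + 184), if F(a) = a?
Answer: -61825569/11594 ≈ -5332.5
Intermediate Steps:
G(X) = -(X + X²)/(4*(27 + X)) (G(X) = -(X + X²)/(4*(X + 27)) = -(X + X²)/(4*(27 + X)))
669591/G(343 + 184) = 669591/((-(343 + 184)*(1 + (343 + 184))/(108 + 4*(343 + 184)))) = 669591/((-1*527*(1 + 527)/(108 + 4*527))) = 669591/((-1*527*528/(108 + 2108))) = 669591/((-1*527*528/2216)) = 669591/((-1*527*1/2216*528)) = 669591/(-34782/277) = 669591*(-277/34782) = -61825569/11594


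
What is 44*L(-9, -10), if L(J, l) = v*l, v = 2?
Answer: -880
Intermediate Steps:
L(J, l) = 2*l
44*L(-9, -10) = 44*(2*(-10)) = 44*(-20) = -880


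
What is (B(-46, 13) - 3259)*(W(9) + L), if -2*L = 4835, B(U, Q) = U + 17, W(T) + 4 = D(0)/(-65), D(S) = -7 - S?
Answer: 517499964/65 ≈ 7.9615e+6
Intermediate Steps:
W(T) = -253/65 (W(T) = -4 + (-7 - 1*0)/(-65) = -4 + (-7 + 0)*(-1/65) = -4 - 7*(-1/65) = -4 + 7/65 = -253/65)
B(U, Q) = 17 + U
L = -4835/2 (L = -1/2*4835 = -4835/2 ≈ -2417.5)
(B(-46, 13) - 3259)*(W(9) + L) = ((17 - 46) - 3259)*(-253/65 - 4835/2) = (-29 - 3259)*(-314781/130) = -3288*(-314781/130) = 517499964/65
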